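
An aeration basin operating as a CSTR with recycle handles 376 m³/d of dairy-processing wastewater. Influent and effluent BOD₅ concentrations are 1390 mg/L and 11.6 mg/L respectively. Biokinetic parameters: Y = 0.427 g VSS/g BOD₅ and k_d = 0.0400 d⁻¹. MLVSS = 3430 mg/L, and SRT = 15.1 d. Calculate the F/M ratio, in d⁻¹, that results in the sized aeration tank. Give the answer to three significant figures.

F/M ≈ 0.251 d⁻¹

Steady-state biomass mass balance: V·X·(1 + k_d·θ_c) = Y·Q·(S₀ − S)·θ_c, so V = 0.427 × 376 × (1390 − 11.6) × 15.1 / [3430 × (1 + 0.0400 × 15.1)] = 3.34×10^6 / 5502 = 607.4 m³.
Food-to-microorganism ratio F/M = Q S₀ / (V X) = 376 × 1390 / (607.4 × 3430) = 0.2509 d⁻¹.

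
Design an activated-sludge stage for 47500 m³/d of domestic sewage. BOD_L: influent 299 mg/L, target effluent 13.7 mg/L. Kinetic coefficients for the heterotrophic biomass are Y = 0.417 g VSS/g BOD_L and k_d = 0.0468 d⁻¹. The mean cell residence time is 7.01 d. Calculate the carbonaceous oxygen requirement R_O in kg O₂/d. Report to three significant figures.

R_O ≈ 7510 kg O₂/d

Correct the yield for decay: Y_obs = Y/(1 + k_d θ_c) = 0.417 / (1 + 0.0468 × 7.01) = 0.417 / 1.328 = 0.3140.
Substrate removed = Q·(S₀ − S) = 47500 m³/d × (299 − 13.7) g/m³ = 1.36×10^7 g/d = 13552 kg/d.
Net sludge production P_X = 0.3140 × 13552 = 4255 kg VSS/d.
Carbonaceous O₂ demand = substrate oxidised − cell-mass equivalent = 13552 − 1.42 × 4255 = 7509 kg O₂/d.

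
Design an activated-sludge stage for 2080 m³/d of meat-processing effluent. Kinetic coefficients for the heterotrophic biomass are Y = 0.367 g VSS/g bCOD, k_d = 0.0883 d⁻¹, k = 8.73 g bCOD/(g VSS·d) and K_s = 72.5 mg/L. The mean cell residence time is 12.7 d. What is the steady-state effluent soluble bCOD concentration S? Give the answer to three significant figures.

From the Monod/SRT balance for a CMAS, S = K_s·(1+k_d θ_c)/[θ_c·(Y k − k_d) − 1] = 72.5 × (1 + 0.0883 × 12.7) / [12.7 × (0.367 × 8.73 − 0.0883) − 1] = 153.8 / 38.57 = 3.988 mg/L.

S ≈ 3.99 mg/L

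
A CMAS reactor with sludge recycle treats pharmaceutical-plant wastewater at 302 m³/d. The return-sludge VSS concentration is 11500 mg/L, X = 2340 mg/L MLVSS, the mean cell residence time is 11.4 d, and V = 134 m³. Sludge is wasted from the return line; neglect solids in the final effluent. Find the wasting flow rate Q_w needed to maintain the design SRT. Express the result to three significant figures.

Q_w ≈ 2.39 m³/d

θ_c = V·X/(Q_w·X_r) when wasting from the recycle, so Q_w = V·X/(θ_c·X_r) = 134.0 × 2340 / (11.4 × 11500) = 2.392 m³/d.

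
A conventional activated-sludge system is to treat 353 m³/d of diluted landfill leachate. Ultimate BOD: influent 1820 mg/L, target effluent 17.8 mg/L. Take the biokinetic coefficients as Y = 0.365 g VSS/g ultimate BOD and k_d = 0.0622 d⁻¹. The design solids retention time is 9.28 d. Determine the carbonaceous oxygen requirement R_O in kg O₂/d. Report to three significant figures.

The observed yield is Y_obs = Y/(1 + k_d·θ_c) = 0.365 / (1 + 0.0622 × 9.28) = 0.365 / 1.577 = 0.2314 g VSS per g ultimate BOD removed.
ΔS = 1820 − 17.8 = 1802 mg/L, so the substrate removal rate is 353 × 1802/1000 = 636.2 kg ultimate BOD/d.
Net sludge production P_X = 0.2314 × 636.2 = 147.2 kg VSS/d.
R_O = Q·ΔS − 1.42 P_X = 636.2 − 209.1 = 427.1 kg O₂/d.

R_O ≈ 427 kg O₂/d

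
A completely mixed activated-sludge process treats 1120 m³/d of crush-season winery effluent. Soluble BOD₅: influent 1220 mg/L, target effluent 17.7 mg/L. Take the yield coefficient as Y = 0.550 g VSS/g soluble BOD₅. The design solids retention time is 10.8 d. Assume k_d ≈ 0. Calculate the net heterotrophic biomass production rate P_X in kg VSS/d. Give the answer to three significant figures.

With endogenous decay neglected, the observed yield equals the true yield: Y_obs = Y = 0.550 g VSS/g soluble BOD₅.
ΔS = 1220 − 17.7 = 1202 mg/L, so the substrate removal rate is 1120 × 1202/1000 = 1347 kg soluble BOD₅/d.
P_X = Y_obs · Q(S₀ − S) = 0.5500 × 1347 = 740.6 kg VSS/d.

P_X ≈ 741 kg VSS/d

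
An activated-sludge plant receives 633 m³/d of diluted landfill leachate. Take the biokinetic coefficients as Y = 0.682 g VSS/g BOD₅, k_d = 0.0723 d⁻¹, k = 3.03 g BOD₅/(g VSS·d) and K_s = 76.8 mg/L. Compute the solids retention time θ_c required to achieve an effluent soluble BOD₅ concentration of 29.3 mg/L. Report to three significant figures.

At the target effluent, Y k S/(K_s+S) = 0.682×3.03×29.3/106.1 = 0.5707 d⁻¹.
θ_c = 1/(μ − k_d) = 1/(0.5707 − 0.0723) = 1/0.4984 = 2.007 d.

θ_c ≈ 2.01 d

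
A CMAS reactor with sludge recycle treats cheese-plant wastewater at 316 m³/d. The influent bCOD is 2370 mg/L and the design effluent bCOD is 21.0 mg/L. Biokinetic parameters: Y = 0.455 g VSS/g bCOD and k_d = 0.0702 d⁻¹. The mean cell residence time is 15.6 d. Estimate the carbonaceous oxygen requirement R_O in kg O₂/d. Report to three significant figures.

The observed yield is Y_obs = Y/(1 + k_d·θ_c) = 0.455 / (1 + 0.0702 × 15.6) = 0.455 / 2.095 = 0.2172 g VSS per g bCOD removed.
Q·(S₀ − S) = 316 × (2370 − 21.0) × 10⁻³ = 742.3 kg/d removed.
P_X = Y_obs·Q·(S₀ − S) = 0.2172 × 742.3 = 161.2 kg VSS/d.
R_O = Q·ΔS − 1.42 P_X = 742.3 − 228.9 = 513.4 kg O₂/d.

R_O ≈ 513 kg O₂/d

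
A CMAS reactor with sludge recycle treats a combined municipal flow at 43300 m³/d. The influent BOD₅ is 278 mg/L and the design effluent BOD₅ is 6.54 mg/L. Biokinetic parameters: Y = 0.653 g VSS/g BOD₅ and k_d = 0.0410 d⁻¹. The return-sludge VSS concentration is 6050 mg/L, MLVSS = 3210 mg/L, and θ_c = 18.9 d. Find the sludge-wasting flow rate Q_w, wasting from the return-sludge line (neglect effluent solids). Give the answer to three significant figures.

Rearranging the biomass balance for a CMAS with decay, V = Y·Q·ΔS·θ_c / [X·(1+k_d θ_c)] = 0.653 × 43300 × (278 − 6.54) × 18.9 / [3210 × (1 + 0.0410 × 18.9)] = 1.45×10^8 / 5697 = 25462 m³.
Wasting from the return line (neglecting effluent solids): Q_w = V·X / (θ_c·X_r) = 25462 × 3210 / (18.9 × 6050) = 714.8 m³/d.

Q_w ≈ 715 m³/d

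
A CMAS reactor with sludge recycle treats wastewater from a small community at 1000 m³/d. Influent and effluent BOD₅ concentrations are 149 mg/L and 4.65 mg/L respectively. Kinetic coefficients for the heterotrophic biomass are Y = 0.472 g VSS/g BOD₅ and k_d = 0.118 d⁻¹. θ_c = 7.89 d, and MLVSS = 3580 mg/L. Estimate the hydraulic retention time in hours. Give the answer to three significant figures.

Steady-state biomass mass balance: V·X·(1 + k_d·θ_c) = Y·Q·(S₀ − S)·θ_c, so V = 0.472 × 1000 × (149 − 4.65) × 7.89 / [3580 × (1 + 0.118 × 7.89)] = 5.38×10^5 / 6913 = 77.76 m³.
τ = V/Q = 77.76/1000 = 0.07776 d, or 1.866 h.

τ ≈ 1.87 h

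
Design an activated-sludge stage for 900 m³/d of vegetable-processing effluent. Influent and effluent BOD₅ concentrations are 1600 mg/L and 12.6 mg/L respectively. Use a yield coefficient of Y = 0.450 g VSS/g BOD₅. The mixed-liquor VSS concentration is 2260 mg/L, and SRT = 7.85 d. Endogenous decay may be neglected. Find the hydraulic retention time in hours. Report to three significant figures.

With k_d = 0 the design equation reduces to V = Y Q (S₀−S) θ_c / X = 0.450 × 900 × (1600 − 12.6) × 7.85 / 2260 = 2233 m³.
τ = V/Q = 2233/900 = 2.481 d, or 59.55 h.

τ ≈ 59.5 h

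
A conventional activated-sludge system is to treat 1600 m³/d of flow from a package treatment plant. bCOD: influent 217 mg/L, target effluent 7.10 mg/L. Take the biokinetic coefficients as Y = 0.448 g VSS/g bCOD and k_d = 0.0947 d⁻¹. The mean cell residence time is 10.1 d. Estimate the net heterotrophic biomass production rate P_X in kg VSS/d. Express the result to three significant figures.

Correct the yield for decay: Y_obs = Y/(1 + k_d θ_c) = 0.448 / (1 + 0.0947 × 10.1) = 0.448 / 1.956 = 0.2290.
ΔS = 217 − 7.10 = 209.9 mg/L, so the substrate removal rate is 1600 × 209.9/1000 = 335.8 kg bCOD/d.
P_X = Y_obs · Q(S₀ − S) = 0.2290 × 335.8 = 76.90 kg VSS/d.

P_X ≈ 76.9 kg VSS/d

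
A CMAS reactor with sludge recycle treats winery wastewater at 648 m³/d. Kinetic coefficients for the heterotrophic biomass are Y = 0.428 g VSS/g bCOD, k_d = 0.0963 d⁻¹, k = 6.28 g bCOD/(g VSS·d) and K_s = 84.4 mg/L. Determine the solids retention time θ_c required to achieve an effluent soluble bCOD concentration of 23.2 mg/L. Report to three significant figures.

θ_c ≈ 2.07 d

At the target effluent, Y k S/(K_s+S) = 0.428×6.28×23.2/107.6 = 0.5795 d⁻¹.
θ_c = 1/(μ − k_d) = 1/(0.5795 − 0.0963) = 1/0.4832 = 2.069 d.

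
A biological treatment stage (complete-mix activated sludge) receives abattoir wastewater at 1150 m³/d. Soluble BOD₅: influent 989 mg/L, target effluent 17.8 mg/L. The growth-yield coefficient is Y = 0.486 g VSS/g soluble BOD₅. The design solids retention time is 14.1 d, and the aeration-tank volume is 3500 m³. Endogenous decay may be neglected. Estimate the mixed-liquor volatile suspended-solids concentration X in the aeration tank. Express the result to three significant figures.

From V·X = Y·Q·(S₀ − S)·θ_c (decay neglected): X = 0.486 × 1150 × (989 − 17.8) × 14.1 / 3500 = 2187 mg/L.

X ≈ 2190 mg/L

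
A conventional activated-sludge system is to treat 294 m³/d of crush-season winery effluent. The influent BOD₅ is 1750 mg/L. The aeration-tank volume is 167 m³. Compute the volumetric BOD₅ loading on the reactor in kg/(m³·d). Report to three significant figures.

Volumetric loading L_v = Q·S₀ / V = 294 × 1750 g/m³ / 167.0 m³ = 3081 g/(m³·d) = 3.081 kg BOD₅/(m³·d).

L_v ≈ 3.08 kg BOD₅/(m³·d)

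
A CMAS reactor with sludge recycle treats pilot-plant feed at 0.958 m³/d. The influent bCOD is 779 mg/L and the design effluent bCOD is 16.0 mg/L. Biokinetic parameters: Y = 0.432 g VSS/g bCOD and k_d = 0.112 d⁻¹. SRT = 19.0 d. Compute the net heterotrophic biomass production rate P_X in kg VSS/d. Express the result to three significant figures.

P_X ≈ 0.101 kg VSS/d

Observed yield with endogenous decay: Y_obs = Y / (1 + k_d·θ_c) = 0.432 / (1 + 0.112 × 19.0) = 0.432 / 3.128 = 0.1381 g VSS/g bCOD.
Mass of bCOD removed per day: Q(S₀ − S) = 0.958 × 763.0 g/m³ = 0.7310 kg/d.
So the net sludge growth is P_X = 0.1381 × 0.7310 = 0.1010 kg VSS/d.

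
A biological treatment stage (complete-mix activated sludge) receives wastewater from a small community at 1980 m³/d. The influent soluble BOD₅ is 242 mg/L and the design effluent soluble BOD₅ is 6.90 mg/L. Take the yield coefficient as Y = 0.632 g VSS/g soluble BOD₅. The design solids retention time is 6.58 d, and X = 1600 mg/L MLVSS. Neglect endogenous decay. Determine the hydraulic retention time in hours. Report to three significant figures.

τ ≈ 14.7 h

With k_d = 0 the design equation reduces to V = Y Q (S₀−S) θ_c / X = 0.632 × 1980 × (242 − 6.90) × 6.58 / 1600 = 1210 m³.
HRT = V/Q = 1210 m³ / 1980 m³·d⁻¹ = 0.6110 d × 24 = 14.67 h.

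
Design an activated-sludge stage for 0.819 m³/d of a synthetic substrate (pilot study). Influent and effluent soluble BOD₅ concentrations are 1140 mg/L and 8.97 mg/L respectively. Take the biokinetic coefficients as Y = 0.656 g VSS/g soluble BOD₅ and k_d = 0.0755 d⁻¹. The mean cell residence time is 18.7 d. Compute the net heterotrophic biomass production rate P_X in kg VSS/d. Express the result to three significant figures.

Y_obs = Y / (1 + k_d θ_c) = 0.656 / (1 + 0.0755 × 18.7) = 0.656 / 2.412 = 0.2720.
ΔS = 1140 − 8.97 = 1131 mg/L, so the substrate removal rate is 0.819 × 1131/1000 = 0.9263 kg soluble BOD₅/d.
Biomass produced: P_X = Y_obs·Q·ΔS = 0.2720 × 0.9263 ≈ 0.2519 kg VSS/d.

P_X ≈ 0.252 kg VSS/d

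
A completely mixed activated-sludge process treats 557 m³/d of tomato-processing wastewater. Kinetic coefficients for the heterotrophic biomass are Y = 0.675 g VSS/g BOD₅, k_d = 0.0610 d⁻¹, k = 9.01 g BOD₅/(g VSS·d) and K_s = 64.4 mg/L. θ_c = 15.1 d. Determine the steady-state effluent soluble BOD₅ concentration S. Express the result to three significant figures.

Effluent substrate depends only on kinetics and SRT: S = K_s(1 + k_d θ_c) / [θ_c(Yk − k_d) − 1] = 64.4 × (1 + 0.0610 × 15.1) / [15.1 × (0.675 × 9.01 − 0.0610) − 1] = 123.7 / 89.91 = 1.376 mg/L.

S ≈ 1.38 mg/L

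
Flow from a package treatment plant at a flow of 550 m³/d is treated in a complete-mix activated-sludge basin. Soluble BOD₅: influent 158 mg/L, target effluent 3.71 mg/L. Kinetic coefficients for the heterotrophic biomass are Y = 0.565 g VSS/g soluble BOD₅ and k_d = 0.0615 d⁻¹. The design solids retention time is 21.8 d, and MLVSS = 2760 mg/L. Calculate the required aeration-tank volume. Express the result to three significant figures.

Steady-state biomass mass balance: V·X·(1 + k_d·θ_c) = Y·Q·(S₀ − S)·θ_c, so V = 0.565 × 550 × (158 − 3.71) × 21.8 / [2760 × (1 + 0.0615 × 21.8)] = 1.05×10^6 / 6460 = 161.8 m³.

V ≈ 162 m³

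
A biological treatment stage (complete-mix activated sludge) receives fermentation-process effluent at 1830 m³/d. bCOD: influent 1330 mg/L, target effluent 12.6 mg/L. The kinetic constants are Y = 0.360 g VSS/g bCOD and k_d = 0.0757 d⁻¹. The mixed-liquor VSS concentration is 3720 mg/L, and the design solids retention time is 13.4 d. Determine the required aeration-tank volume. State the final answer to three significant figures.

Steady-state biomass mass balance: V·X·(1 + k_d·θ_c) = Y·Q·(S₀ − S)·θ_c, so V = 0.360 × 1830 × (1330 − 12.6) × 13.4 / [3720 × (1 + 0.0757 × 13.4)] = 1.16×10^7 / 7493 = 1552 m³.

V ≈ 1550 m³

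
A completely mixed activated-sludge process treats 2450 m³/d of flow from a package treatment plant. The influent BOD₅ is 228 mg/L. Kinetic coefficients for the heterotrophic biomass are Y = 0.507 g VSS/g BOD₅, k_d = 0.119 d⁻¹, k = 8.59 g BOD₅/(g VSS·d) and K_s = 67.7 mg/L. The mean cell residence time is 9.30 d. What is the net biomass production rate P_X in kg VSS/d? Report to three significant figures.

Effluent substrate depends only on kinetics and SRT: S = K_s(1 + k_d θ_c) / [θ_c(Yk − k_d) − 1] = 67.7 × (1 + 0.119 × 9.30) / [9.30 × (0.507 × 8.59 − 0.119) − 1] = 142.6 / 38.40 = 3.715 mg/L.
Y_obs = Y / (1 + k_d θ_c) = 0.507 / (1 + 0.119 × 9.30) = 0.507 / 2.107 = 0.2407.
ΔS = 228 − 3.71 = 224.3 mg/L, so the substrate removal rate is 2450 × 224.3/1000 = 549.5 kg BOD₅/d.
So the net sludge growth is P_X = 0.2407 × 549.5 = 132.2 kg VSS/d.

P_X ≈ 132 kg VSS/d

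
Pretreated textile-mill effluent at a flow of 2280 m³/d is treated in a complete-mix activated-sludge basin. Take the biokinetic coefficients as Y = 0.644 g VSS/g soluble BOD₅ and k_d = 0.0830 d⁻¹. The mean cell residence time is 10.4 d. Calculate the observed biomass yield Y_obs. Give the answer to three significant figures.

Y_obs ≈ 0.346 g VSS/g soluble BOD₅

Correct the yield for decay: Y_obs = Y/(1 + k_d θ_c) = 0.644 / (1 + 0.0830 × 10.4) = 0.644 / 1.863 = 0.3456.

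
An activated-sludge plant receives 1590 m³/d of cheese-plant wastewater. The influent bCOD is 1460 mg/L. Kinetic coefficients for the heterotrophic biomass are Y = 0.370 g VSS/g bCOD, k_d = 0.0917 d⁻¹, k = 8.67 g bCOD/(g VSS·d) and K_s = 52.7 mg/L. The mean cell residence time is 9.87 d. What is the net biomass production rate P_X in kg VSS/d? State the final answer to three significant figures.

Effluent substrate depends only on kinetics and SRT: S = K_s(1 + k_d θ_c) / [θ_c(Yk − k_d) − 1] = 52.7 × (1 + 0.0917 × 9.87) / [9.87 × (0.370 × 8.67 − 0.0917) − 1] = 100.4 / 29.76 = 3.374 mg/L.
The observed yield is Y_obs = Y/(1 + k_d·θ_c) = 0.370 / (1 + 0.0917 × 9.87) = 0.370 / 1.905 = 0.1942 g VSS per g bCOD removed.
ΔS = 1460 − 3.37 = 1457 mg/L, so the substrate removal rate is 1590 × 1457/1000 = 2316 kg bCOD/d.
Biomass produced: P_X = Y_obs·Q·ΔS = 0.1942 × 2316 ≈ 449.8 kg VSS/d.

P_X ≈ 450 kg VSS/d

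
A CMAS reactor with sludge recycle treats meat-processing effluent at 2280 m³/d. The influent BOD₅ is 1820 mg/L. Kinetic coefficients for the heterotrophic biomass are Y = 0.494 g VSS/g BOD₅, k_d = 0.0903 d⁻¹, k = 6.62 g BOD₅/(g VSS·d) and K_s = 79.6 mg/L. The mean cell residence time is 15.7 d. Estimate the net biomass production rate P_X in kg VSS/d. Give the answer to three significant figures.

Effluent substrate depends only on kinetics and SRT: S = K_s(1 + k_d θ_c) / [θ_c(Yk − k_d) − 1] = 79.6 × (1 + 0.0903 × 15.7) / [15.7 × (0.494 × 6.62 − 0.0903) − 1] = 192.4 / 48.93 = 3.934 mg/L.
Observed yield with endogenous decay: Y_obs = Y / (1 + k_d·θ_c) = 0.494 / (1 + 0.0903 × 15.7) = 0.494 / 2.418 = 0.2043 g VSS/g BOD₅.
ΔS = 1820 − 3.93 = 1816 mg/L, so the substrate removal rate is 2280 × 1816/1000 = 4141 kg BOD₅/d.
Biomass produced: P_X = Y_obs·Q·ΔS = 0.2043 × 4141 ≈ 846.0 kg VSS/d.

P_X ≈ 846 kg VSS/d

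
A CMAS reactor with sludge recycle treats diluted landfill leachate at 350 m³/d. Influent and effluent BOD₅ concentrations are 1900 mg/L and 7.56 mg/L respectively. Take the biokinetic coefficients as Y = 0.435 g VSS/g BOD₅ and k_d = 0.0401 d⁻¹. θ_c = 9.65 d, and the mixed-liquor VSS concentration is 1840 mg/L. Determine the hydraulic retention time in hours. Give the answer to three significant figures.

Rearranging the biomass balance for a CMAS with decay, V = Y·Q·ΔS·θ_c / [X·(1+k_d θ_c)] = 0.435 × 350 × (1900 − 7.56) × 9.65 / [1840 × (1 + 0.0401 × 9.65)] = 2.78×10^6 / 2552 = 1089 m³.
HRT = V/Q = 1089 m³ / 350 m³·d⁻¹ = 3.113 d × 24 = 74.71 h.

τ ≈ 74.7 h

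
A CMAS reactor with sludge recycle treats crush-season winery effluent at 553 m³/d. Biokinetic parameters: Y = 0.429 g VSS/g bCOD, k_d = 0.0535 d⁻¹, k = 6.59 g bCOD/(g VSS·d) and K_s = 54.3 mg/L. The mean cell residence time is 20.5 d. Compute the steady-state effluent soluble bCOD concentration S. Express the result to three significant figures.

S ≈ 2.04 mg/L

For a completely mixed reactor with recycle the Lawrence–McCarty relation gives S = K_s·(1 + k_d·θ_c) / [θ_c·(Y·k − k_d) − 1] = 54.3 × (1 + 0.0535 × 20.5) / [20.5 × (0.429 × 6.59 − 0.0535) − 1] = 113.9 / 55.86 = 2.038 mg/L.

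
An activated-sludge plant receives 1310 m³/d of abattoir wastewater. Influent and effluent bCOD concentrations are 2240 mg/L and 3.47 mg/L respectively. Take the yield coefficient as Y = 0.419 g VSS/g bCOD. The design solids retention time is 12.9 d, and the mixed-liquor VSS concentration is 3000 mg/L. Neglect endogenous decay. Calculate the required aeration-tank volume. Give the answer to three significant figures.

V ≈ 5280 m³

V·X = Y·Q·ΔS·θ_c gives V = 0.419 × 1310 × (2240 − 3.47) × 12.9 / 3000 = 5279 m³.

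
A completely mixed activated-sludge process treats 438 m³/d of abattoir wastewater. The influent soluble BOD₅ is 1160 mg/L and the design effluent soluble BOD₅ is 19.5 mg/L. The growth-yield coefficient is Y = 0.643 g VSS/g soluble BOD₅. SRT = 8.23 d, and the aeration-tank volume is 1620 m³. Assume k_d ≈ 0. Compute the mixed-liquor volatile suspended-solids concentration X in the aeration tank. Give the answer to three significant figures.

Without decay, X = Y Q (S₀−S) θ_c / V = 0.643 × 438 × (1160 − 19.5) × 8.23 / 1620 = 1632 mg/L.

X ≈ 1630 mg/L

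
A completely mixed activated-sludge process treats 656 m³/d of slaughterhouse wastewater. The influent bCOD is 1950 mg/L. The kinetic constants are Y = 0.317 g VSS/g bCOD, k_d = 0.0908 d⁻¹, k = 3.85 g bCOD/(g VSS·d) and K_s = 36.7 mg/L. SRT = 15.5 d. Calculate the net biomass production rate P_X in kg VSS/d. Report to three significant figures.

P_X ≈ 168 kg VSS/d

From the Monod/SRT balance for a CMAS, S = K_s·(1+k_d θ_c)/[θ_c·(Y k − k_d) − 1] = 36.7 × (1 + 0.0908 × 15.5) / [15.5 × (0.317 × 3.85 − 0.0908) − 1] = 88.35 / 16.51 = 5.352 mg/L.
Y_obs = Y / (1 + k_d θ_c) = 0.317 / (1 + 0.0908 × 15.5) = 0.317 / 2.407 = 0.1317.
Substrate removed = Q·(S₀ − S) = 656 m³/d × (1950 − 5.35) g/m³ = 1.28×10^6 g/d = 1276 kg/d.
Biomass produced: P_X = Y_obs·Q·ΔS = 0.1317 × 1276 ≈ 168.0 kg VSS/d.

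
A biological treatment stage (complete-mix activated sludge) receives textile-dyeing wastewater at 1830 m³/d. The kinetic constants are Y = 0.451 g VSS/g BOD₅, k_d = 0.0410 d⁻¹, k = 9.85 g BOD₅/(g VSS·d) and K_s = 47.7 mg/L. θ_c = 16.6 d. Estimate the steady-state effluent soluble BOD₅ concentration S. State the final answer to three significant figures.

S ≈ 1.11 mg/L

For a completely mixed reactor with recycle the Lawrence–McCarty relation gives S = K_s·(1 + k_d·θ_c) / [θ_c·(Y·k − k_d) − 1] = 47.7 × (1 + 0.0410 × 16.6) / [16.6 × (0.451 × 9.85 − 0.0410) − 1] = 80.16 / 72.06 = 1.112 mg/L.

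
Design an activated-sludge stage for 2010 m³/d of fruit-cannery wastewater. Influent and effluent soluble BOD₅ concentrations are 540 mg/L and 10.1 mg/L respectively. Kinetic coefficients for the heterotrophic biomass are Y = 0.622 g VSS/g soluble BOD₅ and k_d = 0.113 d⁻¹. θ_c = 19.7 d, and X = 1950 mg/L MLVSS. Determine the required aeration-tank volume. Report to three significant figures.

Steady-state biomass mass balance: V·X·(1 + k_d·θ_c) = Y·Q·(S₀ − S)·θ_c, so V = 0.622 × 2010 × (540 − 10.1) × 19.7 / [1950 × (1 + 0.113 × 19.7)] = 1.31×10^7 / 6291 = 2075 m³.

V ≈ 2070 m³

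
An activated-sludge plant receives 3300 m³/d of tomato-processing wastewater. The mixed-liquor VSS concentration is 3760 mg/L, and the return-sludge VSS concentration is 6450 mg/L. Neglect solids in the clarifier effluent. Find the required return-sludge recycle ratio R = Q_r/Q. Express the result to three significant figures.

R ≈ 1.40

Mass balance around the secondary clarifier (neglecting effluent solids): R = X / (X_r − X) = 3760 / (6450 − 3760) = 1.398.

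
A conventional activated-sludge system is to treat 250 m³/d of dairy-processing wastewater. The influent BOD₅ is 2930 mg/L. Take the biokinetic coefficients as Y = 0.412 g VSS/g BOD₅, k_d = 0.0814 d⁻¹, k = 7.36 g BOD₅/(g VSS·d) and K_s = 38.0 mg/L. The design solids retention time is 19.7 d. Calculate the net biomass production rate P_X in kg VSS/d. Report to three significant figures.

For a completely mixed reactor with recycle the Lawrence–McCarty relation gives S = K_s·(1 + k_d·θ_c) / [θ_c·(Y·k − k_d) − 1] = 38.0 × (1 + 0.0814 × 19.7) / [19.7 × (0.412 × 7.36 − 0.0814) − 1] = 98.94 / 57.13 = 1.732 mg/L.
The observed yield is Y_obs = Y/(1 + k_d·θ_c) = 0.412 / (1 + 0.0814 × 19.7) = 0.412 / 2.604 = 0.1582 g VSS per g BOD₅ removed.
Substrate removed = Q·(S₀ − S) = 250 m³/d × (2930 − 1.73) g/m³ = 7.32×10^5 g/d = 732.1 kg/d.
P_X = Y_obs · Q(S₀ − S) = 0.1582 × 732.1 = 115.8 kg VSS/d.

P_X ≈ 116 kg VSS/d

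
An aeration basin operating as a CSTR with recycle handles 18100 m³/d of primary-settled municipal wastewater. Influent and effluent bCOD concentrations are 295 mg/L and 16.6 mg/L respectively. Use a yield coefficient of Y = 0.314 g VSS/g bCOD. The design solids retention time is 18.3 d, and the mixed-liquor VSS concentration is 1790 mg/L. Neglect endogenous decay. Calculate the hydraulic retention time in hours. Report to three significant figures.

τ ≈ 21.4 h

With k_d = 0 the design equation reduces to V = Y Q (S₀−S) θ_c / X = 0.314 × 18100 × (295 − 16.6) × 18.3 / 1790 = 16176 m³.
τ = V/Q = 16176/18100 = 0.8937 d, or 21.45 h.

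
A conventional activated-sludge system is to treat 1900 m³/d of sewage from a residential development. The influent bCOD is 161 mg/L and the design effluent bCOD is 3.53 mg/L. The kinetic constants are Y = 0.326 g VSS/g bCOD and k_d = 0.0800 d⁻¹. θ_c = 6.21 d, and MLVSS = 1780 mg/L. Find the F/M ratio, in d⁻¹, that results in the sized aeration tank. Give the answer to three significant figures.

Steady-state biomass mass balance: V·X·(1 + k_d·θ_c) = Y·Q·(S₀ − S)·θ_c, so V = 0.326 × 1900 × (161 − 3.53) × 6.21 / [1780 × (1 + 0.0800 × 6.21)] = 6.06×10^5 / 2664 = 227.3 m³.
Food-to-microorganism ratio F/M = Q S₀ / (V X) = 1900 × 161 / (227.3 × 1780) = 0.7559 d⁻¹.

F/M ≈ 0.756 d⁻¹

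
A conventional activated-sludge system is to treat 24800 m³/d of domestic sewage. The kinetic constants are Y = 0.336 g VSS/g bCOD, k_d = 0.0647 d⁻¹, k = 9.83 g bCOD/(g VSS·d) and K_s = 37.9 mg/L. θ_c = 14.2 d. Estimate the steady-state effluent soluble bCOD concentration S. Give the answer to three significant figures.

Effluent substrate depends only on kinetics and SRT: S = K_s(1 + k_d θ_c) / [θ_c(Yk − k_d) − 1] = 37.9 × (1 + 0.0647 × 14.2) / [14.2 × (0.336 × 9.83 − 0.0647) − 1] = 72.72 / 44.98 = 1.617 mg/L.

S ≈ 1.62 mg/L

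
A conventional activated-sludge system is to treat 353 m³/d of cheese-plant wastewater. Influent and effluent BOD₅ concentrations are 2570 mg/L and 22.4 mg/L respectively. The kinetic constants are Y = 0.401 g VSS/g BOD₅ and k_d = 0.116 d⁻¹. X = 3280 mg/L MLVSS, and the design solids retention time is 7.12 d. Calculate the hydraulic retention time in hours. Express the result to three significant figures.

τ ≈ 29.1 h

Rearranging the biomass balance for a CMAS with decay, V = Y·Q·ΔS·θ_c / [X·(1+k_d θ_c)] = 0.401 × 353 × (2570 − 22.4) × 7.12 / [3280 × (1 + 0.116 × 7.12)] = 2.57×10^6 / 5989 = 428.7 m³.
HRT = V/Q = 428.7 m³ / 353 m³·d⁻¹ = 1.215 d × 24 = 29.15 h.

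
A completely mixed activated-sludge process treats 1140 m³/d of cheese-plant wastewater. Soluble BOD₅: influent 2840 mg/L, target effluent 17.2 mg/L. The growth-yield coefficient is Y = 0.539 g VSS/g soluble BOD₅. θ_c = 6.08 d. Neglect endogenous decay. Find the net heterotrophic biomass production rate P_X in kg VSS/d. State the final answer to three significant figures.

With endogenous decay neglected, the observed yield equals the true yield: Y_obs = Y = 0.539 g VSS/g soluble BOD₅.
Q·(S₀ − S) = 1140 × (2840 − 17.2) × 10⁻³ = 3218 kg/d removed.
P_X = Y_obs · Q(S₀ − S) = 0.5390 × 3218 = 1734 kg VSS/d.

P_X ≈ 1730 kg VSS/d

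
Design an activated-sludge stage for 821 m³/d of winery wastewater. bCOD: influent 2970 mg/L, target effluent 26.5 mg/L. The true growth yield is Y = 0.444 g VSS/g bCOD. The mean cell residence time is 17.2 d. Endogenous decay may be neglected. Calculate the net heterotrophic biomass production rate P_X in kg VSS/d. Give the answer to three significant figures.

P_X ≈ 1070 kg VSS/d

Since k_d ≈ 0, Y_obs = Y = 0.444 g VSS/g bCOD.
Substrate removed = Q·(S₀ − S) = 821 m³/d × (2970 − 26.5) g/m³ = 2.42×10^6 g/d = 2417 kg/d.
P_X = Y_obs · Q(S₀ − S) = 0.4440 × 2417 = 1073 kg VSS/d.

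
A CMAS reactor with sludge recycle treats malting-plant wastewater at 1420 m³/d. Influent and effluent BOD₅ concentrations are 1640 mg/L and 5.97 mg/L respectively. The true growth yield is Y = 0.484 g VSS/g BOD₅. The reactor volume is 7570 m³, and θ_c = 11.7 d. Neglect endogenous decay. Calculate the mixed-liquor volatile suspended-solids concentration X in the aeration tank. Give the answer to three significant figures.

X = Y·Q·ΔS·θ_c / V = 0.484 × 1420 × (1640 − 5.97) × 11.7 / 7570 = 1736 mg/L.

X ≈ 1740 mg/L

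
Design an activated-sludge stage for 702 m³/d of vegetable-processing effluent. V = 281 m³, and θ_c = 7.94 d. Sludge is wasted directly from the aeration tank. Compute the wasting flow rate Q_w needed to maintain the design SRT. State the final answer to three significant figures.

For wasting at MLVSS concentration, Q_w = V/θ_c = 281.0/7.94 = 35.39 m³/d.

Q_w ≈ 35.4 m³/d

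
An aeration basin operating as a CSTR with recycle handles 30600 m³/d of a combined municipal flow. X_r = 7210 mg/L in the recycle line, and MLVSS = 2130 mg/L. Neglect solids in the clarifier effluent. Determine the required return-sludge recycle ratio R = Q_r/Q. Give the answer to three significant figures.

R = Q_r/Q = X/(X_r − X) = 2130 / (7210 − 2130) = 0.4193.

R ≈ 0.419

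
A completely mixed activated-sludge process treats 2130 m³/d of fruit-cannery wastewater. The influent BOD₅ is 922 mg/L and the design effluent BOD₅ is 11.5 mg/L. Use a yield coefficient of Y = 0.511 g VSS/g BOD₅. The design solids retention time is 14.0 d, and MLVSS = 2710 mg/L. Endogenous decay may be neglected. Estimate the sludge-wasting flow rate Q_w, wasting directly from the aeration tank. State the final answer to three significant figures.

Q_w ≈ 366 m³/d

Biomass mass balance (decay neglected): V·X = Y·Q·(S₀ − S)·θ_c, so V = 0.511 × 2130 × (922 − 11.5) × 14.0 / 2710 = 5120 m³.
With mixed-liquor wasting, θ_c = V/Q_w, so Q_w = V/θ_c = 5120/14.0 = 365.7 m³/d.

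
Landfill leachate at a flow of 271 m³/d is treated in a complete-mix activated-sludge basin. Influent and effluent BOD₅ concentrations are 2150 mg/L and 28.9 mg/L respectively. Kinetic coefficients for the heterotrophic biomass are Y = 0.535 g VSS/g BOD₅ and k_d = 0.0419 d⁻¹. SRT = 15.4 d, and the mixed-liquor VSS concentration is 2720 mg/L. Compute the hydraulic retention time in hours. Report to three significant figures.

Steady-state biomass mass balance: V·X·(1 + k_d·θ_c) = Y·Q·(S₀ − S)·θ_c, so V = 0.535 × 271 × (2150 − 28.9) × 15.4 / [2720 × (1 + 0.0419 × 15.4)] = 4.74×10^6 / 4475 = 1058 m³.
HRT = V/Q = 1058 m³ / 271 m³·d⁻¹ = 3.905 d × 24 = 93.72 h.

τ ≈ 93.7 h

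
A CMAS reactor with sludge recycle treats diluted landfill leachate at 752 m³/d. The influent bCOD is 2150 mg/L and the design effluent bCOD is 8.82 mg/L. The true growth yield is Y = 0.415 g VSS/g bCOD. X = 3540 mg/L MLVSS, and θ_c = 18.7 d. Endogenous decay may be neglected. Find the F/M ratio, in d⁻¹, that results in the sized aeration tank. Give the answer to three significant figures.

Biomass mass balance (decay neglected): V·X = Y·Q·(S₀ − S)·θ_c, so V = 0.415 × 752 × (2150 − 8.82) × 18.7 / 3540 = 3530 m³.
Food-to-microorganism ratio F/M = Q S₀ / (V X) = 752 × 2150 / (3530 × 3540) = 0.1294 d⁻¹.

F/M ≈ 0.129 d⁻¹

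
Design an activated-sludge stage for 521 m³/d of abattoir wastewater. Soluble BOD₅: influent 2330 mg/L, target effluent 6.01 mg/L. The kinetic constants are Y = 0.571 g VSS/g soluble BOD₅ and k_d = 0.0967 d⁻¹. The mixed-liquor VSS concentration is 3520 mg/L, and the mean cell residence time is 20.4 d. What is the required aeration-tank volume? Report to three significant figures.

Steady-state biomass mass balance: V·X·(1 + k_d·θ_c) = Y·Q·(S₀ − S)·θ_c, so V = 0.571 × 521 × (2330 − 6.01) × 20.4 / [3520 × (1 + 0.0967 × 20.4)] = 1.41×10^7 / 10464 = 1348 m³.

V ≈ 1350 m³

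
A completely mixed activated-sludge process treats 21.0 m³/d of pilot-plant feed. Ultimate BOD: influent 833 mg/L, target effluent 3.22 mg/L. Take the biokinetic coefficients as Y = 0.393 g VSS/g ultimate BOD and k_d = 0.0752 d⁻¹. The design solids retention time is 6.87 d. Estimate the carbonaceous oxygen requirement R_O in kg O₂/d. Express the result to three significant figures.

Observed yield with endogenous decay: Y_obs = Y / (1 + k_d·θ_c) = 0.393 / (1 + 0.0752 × 6.87) = 0.393 / 1.517 = 0.2591 g VSS/g ultimate BOD.
Substrate removed = Q·(S₀ − S) = 21.0 m³/d × (833 − 3.22) g/m³ = 1.74×10^4 g/d = 17.43 kg/d.
P_X = Y_obs·Q·(S₀ − S) = 0.2591 × 17.43 = 4.515 kg VSS/d.
R_O = Q·ΔS − 1.42 P_X = 17.43 − 6.412 = 11.01 kg O₂/d.

R_O ≈ 11.0 kg O₂/d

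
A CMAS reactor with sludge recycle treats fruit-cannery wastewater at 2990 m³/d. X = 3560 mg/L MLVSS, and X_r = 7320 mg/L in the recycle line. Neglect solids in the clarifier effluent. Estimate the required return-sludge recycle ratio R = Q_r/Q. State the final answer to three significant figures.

R ≈ 0.947

Mass balance around the secondary clarifier (neglecting effluent solids): R = X / (X_r − X) = 3560 / (7320 − 3560) = 0.9468.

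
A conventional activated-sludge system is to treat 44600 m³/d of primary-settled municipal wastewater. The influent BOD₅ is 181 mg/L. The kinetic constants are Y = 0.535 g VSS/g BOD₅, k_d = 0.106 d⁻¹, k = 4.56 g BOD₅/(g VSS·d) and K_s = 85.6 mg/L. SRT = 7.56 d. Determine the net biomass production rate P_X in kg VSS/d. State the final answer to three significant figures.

P_X ≈ 2270 kg VSS/d

From the Monod/SRT balance for a CMAS, S = K_s·(1+k_d θ_c)/[θ_c·(Y k − k_d) − 1] = 85.6 × (1 + 0.106 × 7.56) / [7.56 × (0.535 × 4.56 − 0.106) − 1] = 154.2 / 16.64 = 9.265 mg/L.
The observed yield is Y_obs = Y/(1 + k_d·θ_c) = 0.535 / (1 + 0.106 × 7.56) = 0.535 / 1.801 = 0.2970 g VSS per g BOD₅ removed.
ΔS = 181 − 9.27 = 171.7 mg/L, so the substrate removal rate is 44600 × 171.7/1000 = 7659 kg BOD₅/d.
Net biomass production P_X = Y_obs × Q·(S₀ − S) = 0.2970 × 7659 = 2275 kg VSS/d.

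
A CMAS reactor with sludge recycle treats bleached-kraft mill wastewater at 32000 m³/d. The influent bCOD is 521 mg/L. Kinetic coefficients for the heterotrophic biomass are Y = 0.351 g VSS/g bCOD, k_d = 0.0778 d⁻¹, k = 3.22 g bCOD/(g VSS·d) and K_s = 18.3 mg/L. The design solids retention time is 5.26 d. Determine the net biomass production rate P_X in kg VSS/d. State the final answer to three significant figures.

P_X ≈ 4110 kg VSS/d

Effluent substrate depends only on kinetics and SRT: S = K_s(1 + k_d θ_c) / [θ_c(Yk − k_d) − 1] = 18.3 × (1 + 0.0778 × 5.26) / [5.26 × (0.351 × 3.22 − 0.0778) − 1] = 25.79 / 4.536 = 5.686 mg/L.
Y_obs = Y / (1 + k_d θ_c) = 0.351 / (1 + 0.0778 × 5.26) = 0.351 / 1.409 = 0.2491.
Substrate removed = Q·(S₀ − S) = 32000 m³/d × (521 − 5.69) g/m³ = 1.65×10^7 g/d = 16490 kg/d.
P_X = Y_obs · Q(S₀ − S) = 0.2491 × 16490 = 4107 kg VSS/d.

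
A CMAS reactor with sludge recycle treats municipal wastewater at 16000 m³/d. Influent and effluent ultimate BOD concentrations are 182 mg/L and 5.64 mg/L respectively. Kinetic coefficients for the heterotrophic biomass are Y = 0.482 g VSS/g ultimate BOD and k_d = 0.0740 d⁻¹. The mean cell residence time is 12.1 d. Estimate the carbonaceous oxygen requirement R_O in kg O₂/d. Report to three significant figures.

R_O ≈ 1800 kg O₂/d

The observed yield is Y_obs = Y/(1 + k_d·θ_c) = 0.482 / (1 + 0.0740 × 12.1) = 0.482 / 1.895 = 0.2543 g VSS per g ultimate BOD removed.
Q·(S₀ − S) = 16000 × (182 − 5.64) × 10⁻³ = 2822 kg/d removed.
Net sludge production P_X = 0.2543 × 2822 = 717.6 kg VSS/d.
R_O = Q·(S₀ − S) − 1.42·P_X = 2822 − 1.42 × 717.6 = 1803 kg O₂/d.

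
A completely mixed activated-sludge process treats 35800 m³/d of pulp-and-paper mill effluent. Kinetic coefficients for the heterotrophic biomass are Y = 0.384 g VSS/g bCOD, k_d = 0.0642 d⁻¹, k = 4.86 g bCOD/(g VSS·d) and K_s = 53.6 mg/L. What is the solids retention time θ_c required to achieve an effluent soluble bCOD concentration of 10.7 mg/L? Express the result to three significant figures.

From 1/θ_c = Y·k·S/(K_s + S) − k_d: Y·k·S/(K_s+S) = 0.384 × 4.86 × 10.7 / (53.6 + 10.7) = 0.3106 d⁻¹.
θ_c = 1/(μ − k_d) = 1/(0.3106 − 0.0642) = 1/0.2464 = 4.059 d.

θ_c ≈ 4.06 d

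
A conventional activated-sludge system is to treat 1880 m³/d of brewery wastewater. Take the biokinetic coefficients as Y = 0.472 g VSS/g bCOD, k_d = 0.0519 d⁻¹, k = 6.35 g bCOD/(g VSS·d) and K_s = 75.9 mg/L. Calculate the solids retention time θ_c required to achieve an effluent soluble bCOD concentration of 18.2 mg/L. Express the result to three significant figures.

θ_c ≈ 1.89 d

From 1/θ_c = Y·k·S/(K_s + S) − k_d: Y·k·S/(K_s+S) = 0.472 × 6.35 × 18.2 / (75.9 + 18.2) = 0.5797 d⁻¹.
θ_c = 1/(μ − k_d) = 1/(0.5797 − 0.0519) = 1/0.5278 = 1.895 d.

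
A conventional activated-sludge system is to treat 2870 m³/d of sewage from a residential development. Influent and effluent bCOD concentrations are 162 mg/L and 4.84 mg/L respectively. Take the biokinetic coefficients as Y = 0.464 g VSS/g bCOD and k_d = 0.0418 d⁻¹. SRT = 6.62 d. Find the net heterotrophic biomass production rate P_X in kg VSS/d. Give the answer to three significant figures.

Observed yield with endogenous decay: Y_obs = Y / (1 + k_d·θ_c) = 0.464 / (1 + 0.0418 × 6.62) = 0.464 / 1.277 = 0.3634 g VSS/g bCOD.
Substrate removed = Q·(S₀ − S) = 2870 m³/d × (162 − 4.84) g/m³ = 4.51×10^5 g/d = 451.0 kg/d.
P_X = Y_obs · Q(S₀ − S) = 0.3634 × 451.0 = 163.9 kg VSS/d.

P_X ≈ 164 kg VSS/d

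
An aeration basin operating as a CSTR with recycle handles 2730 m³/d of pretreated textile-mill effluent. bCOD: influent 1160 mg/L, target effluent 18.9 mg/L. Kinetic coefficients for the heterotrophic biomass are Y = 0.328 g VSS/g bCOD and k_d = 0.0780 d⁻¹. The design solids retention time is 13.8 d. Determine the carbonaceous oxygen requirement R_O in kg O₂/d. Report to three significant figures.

R_O ≈ 2420 kg O₂/d

The observed yield is Y_obs = Y/(1 + k_d·θ_c) = 0.328 / (1 + 0.0780 × 13.8) = 0.328 / 2.076 = 0.1580 g VSS per g bCOD removed.
Q·(S₀ − S) = 2730 × (1160 − 18.9) × 10⁻³ = 3115 kg/d removed.
P_X = Y_obs·Q·(S₀ − S) = 0.1580 × 3115 = 492.1 kg VSS/d.
Carbonaceous O₂ demand = substrate oxidised − cell-mass equivalent = 3115 − 1.42 × 492.1 = 2416 kg O₂/d.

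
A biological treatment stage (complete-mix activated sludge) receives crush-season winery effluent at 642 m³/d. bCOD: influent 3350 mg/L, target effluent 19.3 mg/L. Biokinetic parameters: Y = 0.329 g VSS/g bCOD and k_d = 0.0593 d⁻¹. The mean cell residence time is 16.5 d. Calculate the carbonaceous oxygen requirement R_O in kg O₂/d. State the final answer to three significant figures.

R_O ≈ 1630 kg O₂/d

Correct the yield for decay: Y_obs = Y/(1 + k_d θ_c) = 0.329 / (1 + 0.0593 × 16.5) = 0.329 / 1.978 = 0.1663.
Mass of bCOD removed per day: Q(S₀ − S) = 642 × 3331 g/m³ = 2138 kg/d.
Net sludge production P_X = 0.1663 × 2138 = 355.6 kg VSS/d.
R_O = Q·ΔS − 1.42 P_X = 2138 − 504.9 = 1633 kg O₂/d.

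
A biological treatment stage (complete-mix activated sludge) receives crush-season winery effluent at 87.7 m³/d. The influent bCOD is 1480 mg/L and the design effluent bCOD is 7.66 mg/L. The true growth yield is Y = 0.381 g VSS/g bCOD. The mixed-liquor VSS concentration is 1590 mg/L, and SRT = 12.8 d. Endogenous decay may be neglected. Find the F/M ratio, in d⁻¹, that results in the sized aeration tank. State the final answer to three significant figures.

Biomass mass balance (decay neglected): V·X = Y·Q·(S₀ − S)·θ_c, so V = 0.381 × 87.7 × (1480 − 7.66) × 12.8 / 1590 = 396.0 m³.
F/M = applied load / biomass = Q·S₀/(V·X) = 87.7 × 1480 / (396.0 × 1590) = 0.2061 d⁻¹.

F/M ≈ 0.206 d⁻¹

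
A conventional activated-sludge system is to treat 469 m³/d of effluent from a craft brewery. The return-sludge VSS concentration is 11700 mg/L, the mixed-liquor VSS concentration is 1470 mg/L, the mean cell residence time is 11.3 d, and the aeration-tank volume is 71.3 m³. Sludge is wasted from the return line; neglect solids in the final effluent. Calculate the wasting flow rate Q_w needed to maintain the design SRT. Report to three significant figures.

Q_w ≈ 0.793 m³/d

θ_c = V·X/(Q_w·X_r) when wasting from the recycle, so Q_w = V·X/(θ_c·X_r) = 71.30 × 1470 / (11.3 × 11700) = 0.7928 m³/d.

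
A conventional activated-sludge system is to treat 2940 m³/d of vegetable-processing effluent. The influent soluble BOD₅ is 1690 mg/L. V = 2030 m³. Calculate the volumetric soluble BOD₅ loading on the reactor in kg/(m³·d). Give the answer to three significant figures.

L_v ≈ 2.45 kg soluble BOD₅/(m³·d)

L_v = Q S₀ / V = 2940 × 1690 × 10⁻³ / 2030 = 2.448 kg/(m³·d).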